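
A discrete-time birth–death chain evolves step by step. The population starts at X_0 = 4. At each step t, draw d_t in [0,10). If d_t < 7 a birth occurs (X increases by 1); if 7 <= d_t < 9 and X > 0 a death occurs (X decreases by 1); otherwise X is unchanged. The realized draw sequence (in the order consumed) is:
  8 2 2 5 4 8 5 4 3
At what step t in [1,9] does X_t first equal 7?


t=0: X=4, d=8 → death, X_1=3
t=1: X=3, d=2 → birth, X_2=4
t=2: X=4, d=2 → birth, X_3=5
t=3: X=5, d=5 → birth, X_4=6
t=4: X=6, d=4 → birth, X_5=7
t=5: X=7, d=8 → death, X_6=6
t=6: X=6, d=5 → birth, X_7=7
t=7: X=7, d=4 → birth, X_8=8
t=8: X=8, d=3 → birth, X_9=9

5


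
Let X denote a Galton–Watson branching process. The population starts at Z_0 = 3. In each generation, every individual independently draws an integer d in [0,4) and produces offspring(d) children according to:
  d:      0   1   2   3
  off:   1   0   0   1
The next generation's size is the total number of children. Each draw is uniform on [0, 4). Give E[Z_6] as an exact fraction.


Outcome values over d=0..3: [1, 0, 0, 1]
Σy = 2, Σy² = 2, M = 4
μ = 2/4 = 1/2,  σ² = 2/4 − (1/2)² = 1/4
E[Z_0] = 3
E[Z_1] = 1/2·E[Z_0] = 3/2
E[Z_2] = 1/2·E[Z_1] = 3/4
E[Z_3] = 1/2·E[Z_2] = 3/8
E[Z_4] = 1/2·E[Z_3] = 3/16
E[Z_5] = 1/2·E[Z_4] = 3/32
E[Z_6] = 1/2·E[Z_5] = 3/64

3/64


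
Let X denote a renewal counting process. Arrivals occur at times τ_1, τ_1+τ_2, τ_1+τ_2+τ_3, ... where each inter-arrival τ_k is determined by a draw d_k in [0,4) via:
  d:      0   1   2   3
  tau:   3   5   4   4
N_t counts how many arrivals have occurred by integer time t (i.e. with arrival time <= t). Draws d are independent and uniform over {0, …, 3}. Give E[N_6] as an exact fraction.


17/16

Inter-arrival values over d=0..3: [3, 5, 4, 4]
Each d has probability 1/4, so the pmf of τ is: f(3) = 1/4, f(4) = 1/2, f(5) = 1/4
Renewal equation for m(n) = E[N_n]: condition on τ_1 = k (if k <= n, one arrival plus a fresh copy on the remaining n−k steps): m(n) = F(n) + Σ_{k<=n} f(k)·m(n−k), where F(n) = P(τ <= n) and m(0) = 0
m(1) = F(1) = 0
m(2) = F(2) = 0
m(3) = F(3) = 1/4
m(4) = F(4) = 3/4
m(5) = F(5) = 1
m(6) = F(6) + f(3)·m(3) = 1 + 1/4·1/4 = 17/16
E[N_6] = m(6) = 17/16


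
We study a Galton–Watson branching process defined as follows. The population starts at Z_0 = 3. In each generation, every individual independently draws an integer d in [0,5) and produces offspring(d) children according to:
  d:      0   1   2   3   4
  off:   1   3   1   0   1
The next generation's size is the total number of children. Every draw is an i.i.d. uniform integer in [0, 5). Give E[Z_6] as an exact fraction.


139968/15625

Outcome values over d=0..4: [1, 3, 1, 0, 1]
Σy = 6, Σy² = 12, M = 5
μ = 6/5 = 6/5,  σ² = 12/5 − (6/5)² = 24/25
E[Z_0] = 3
E[Z_1] = 6/5·E[Z_0] = 18/5
E[Z_2] = 6/5·E[Z_1] = 108/25
E[Z_3] = 6/5·E[Z_2] = 648/125
E[Z_4] = 6/5·E[Z_3] = 3888/625
E[Z_5] = 6/5·E[Z_4] = 23328/3125
E[Z_6] = 6/5·E[Z_5] = 139968/15625


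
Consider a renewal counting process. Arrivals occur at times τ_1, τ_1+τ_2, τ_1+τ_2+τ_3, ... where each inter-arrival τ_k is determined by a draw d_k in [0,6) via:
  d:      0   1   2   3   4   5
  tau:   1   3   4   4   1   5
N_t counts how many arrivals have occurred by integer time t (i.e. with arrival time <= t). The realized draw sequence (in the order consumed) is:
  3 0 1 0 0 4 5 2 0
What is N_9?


draw d_1=3: τ_1=4, arrival time A_1=4
draw d_2=0: τ_2=1, arrival time A_2=5
draw d_3=1: τ_3=3, arrival time A_3=8
draw d_4=0: τ_4=1, arrival time A_4=9
draw d_5=0: τ_5=1, arrival time A_5=10
draw d_6=4: τ_6=1, arrival time A_6=11
draw d_7=5: τ_7=5, arrival time A_7=16
draw d_8=2: τ_8=4, arrival time A_8=20
draw d_9=0: τ_9=1, arrival time A_9=21
N_t over t=0..9: 0:0 1:0 2:0 3:0 4:1 5:2 6:2 7:2 8:3 9:4

4


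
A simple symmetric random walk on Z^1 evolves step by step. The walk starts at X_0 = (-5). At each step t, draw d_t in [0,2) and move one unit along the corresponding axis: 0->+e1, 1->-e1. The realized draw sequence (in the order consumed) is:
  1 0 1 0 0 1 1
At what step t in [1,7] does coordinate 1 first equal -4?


t=0: X=(-5), d=1 → -e1, X_1=(-6)
t=1: X=(-6), d=0 → +e1, X_2=(-5)
t=2: X=(-5), d=1 → -e1, X_3=(-6)
t=3: X=(-6), d=0 → +e1, X_4=(-5)
t=4: X=(-5), d=0 → +e1, X_5=(-4)
t=5: X=(-4), d=1 → -e1, X_6=(-5)
t=6: X=(-5), d=1 → -e1, X_7=(-6)

5


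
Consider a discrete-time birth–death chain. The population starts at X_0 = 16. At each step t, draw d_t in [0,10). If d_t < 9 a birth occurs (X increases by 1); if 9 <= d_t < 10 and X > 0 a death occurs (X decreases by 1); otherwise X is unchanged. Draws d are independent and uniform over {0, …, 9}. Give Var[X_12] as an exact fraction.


108/25

X can drop by at most 1 per step and X_0 = 16 > T = 12, so X_t >= 16 − t >= 4 > 0 for every t <= 12: the floor at 0 (the 'and X > 0' condition) never binds. Hence X_12 = X_0 + Σ_{t<12} Y_t with i.i.d. increments Y_t = y(d_t) ∈ {+1, −1, 0}.
Outcome values over d=0..9: [1, 1, 1, 1, 1, 1, 1, 1, 1, -1]
Σy = 8, Σy² = 10, M = 10
μ = 8/10 = 4/5,  σ² = 10/10 − (4/5)² = 9/25
Independent increments: Var[X_12] = 12·σ² = 12·(9/25) = 108/25


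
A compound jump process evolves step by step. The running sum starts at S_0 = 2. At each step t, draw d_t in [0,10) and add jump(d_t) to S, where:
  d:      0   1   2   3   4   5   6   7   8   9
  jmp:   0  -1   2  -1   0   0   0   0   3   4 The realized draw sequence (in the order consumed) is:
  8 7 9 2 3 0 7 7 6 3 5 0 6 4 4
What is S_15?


9

t=0: S=2, d=8, jump=3, S_1=5
t=1: S=5, d=7, jump=0, S_2=5
t=2: S=5, d=9, jump=4, S_3=9
t=3: S=9, d=2, jump=2, S_4=11
t=4: S=11, d=3, jump=-1, S_5=10
t=5: S=10, d=0, jump=0, S_6=10
t=6: S=10, d=7, jump=0, S_7=10
t=7: S=10, d=7, jump=0, S_8=10
t=8: S=10, d=6, jump=0, S_9=10
t=9: S=10, d=3, jump=-1, S_10=9
t=10: S=9, d=5, jump=0, S_11=9
t=11: S=9, d=0, jump=0, S_12=9
t=12: S=9, d=6, jump=0, S_13=9
t=13: S=9, d=4, jump=0, S_14=9
t=14: S=9, d=4, jump=0, S_15=9


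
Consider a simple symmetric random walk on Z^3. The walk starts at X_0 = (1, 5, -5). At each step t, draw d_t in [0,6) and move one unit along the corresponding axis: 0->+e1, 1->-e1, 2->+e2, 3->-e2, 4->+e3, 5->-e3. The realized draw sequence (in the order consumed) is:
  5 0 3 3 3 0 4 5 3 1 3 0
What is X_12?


(3, 0, -6)

t=0: X=(1, 5, -5), d=5 → -e3, X_1=(1, 5, -6)
t=1: X=(1, 5, -6), d=0 → +e1, X_2=(2, 5, -6)
t=2: X=(2, 5, -6), d=3 → -e2, X_3=(2, 4, -6)
t=3: X=(2, 4, -6), d=3 → -e2, X_4=(2, 3, -6)
t=4: X=(2, 3, -6), d=3 → -e2, X_5=(2, 2, -6)
t=5: X=(2, 2, -6), d=0 → +e1, X_6=(3, 2, -6)
t=6: X=(3, 2, -6), d=4 → +e3, X_7=(3, 2, -5)
t=7: X=(3, 2, -5), d=5 → -e3, X_8=(3, 2, -6)
t=8: X=(3, 2, -6), d=3 → -e2, X_9=(3, 1, -6)
t=9: X=(3, 1, -6), d=1 → -e1, X_10=(2, 1, -6)
t=10: X=(2, 1, -6), d=3 → -e2, X_11=(2, 0, -6)
t=11: X=(2, 0, -6), d=0 → +e1, X_12=(3, 0, -6)


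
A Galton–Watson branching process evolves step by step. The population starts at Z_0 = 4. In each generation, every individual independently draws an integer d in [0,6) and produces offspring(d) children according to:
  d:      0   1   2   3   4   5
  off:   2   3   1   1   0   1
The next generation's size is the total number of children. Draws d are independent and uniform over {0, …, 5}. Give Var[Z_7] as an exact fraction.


1860829184/4782969

Outcome values over d=0..5: [2, 3, 1, 1, 0, 1]
Σy = 8, Σy² = 16, M = 6
μ = 8/6 = 4/3,  σ² = 16/6 − (4/3)² = 8/9
V_0 = 0, E_0 = 4
V_1 = 8/9·E_0 + (4/3)²·V_0 = 32/9;  E_1 = 16/3
V_2 = 8/9·E_1 + (4/3)²·V_1 = 896/81;  E_2 = 64/9
V_3 = 8/9·E_2 + (4/3)²·V_2 = 18944/729;  E_3 = 256/27
V_4 = 8/9·E_3 + (4/3)²·V_3 = 358400/6561;  E_4 = 1024/81
V_5 = 8/9·E_4 + (4/3)²·V_4 = 6397952/59049;  E_5 = 4096/243
V_6 = 8/9·E_5 + (4/3)²·V_5 = 110329856/531441;  E_6 = 16384/729
V_7 = 8/9·E_6 + (4/3)²·V_6 = 1860829184/4782969;  E_7 = 65536/2187


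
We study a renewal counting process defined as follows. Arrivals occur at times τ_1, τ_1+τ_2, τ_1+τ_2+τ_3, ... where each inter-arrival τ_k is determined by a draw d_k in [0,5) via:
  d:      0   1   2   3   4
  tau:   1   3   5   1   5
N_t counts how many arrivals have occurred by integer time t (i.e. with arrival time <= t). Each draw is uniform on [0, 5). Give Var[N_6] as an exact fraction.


191779724/244140625

Inter-arrival values over d=0..4: [1, 3, 5, 1, 5]
Each d has probability 1/5, so the pmf of τ is: f(1) = 2/5, f(3) = 1/5, f(5) = 2/5
Let p_n(j) = P(N_n = j), with p_0 = [1]. Condition on τ_1: p_n(0) = P(τ > n), and for j >= 1, p_n(j) = Σ_{k<=n} f(k)·p_{n−k}(j−1)
p_1 = [3/5, 2/5]  (j = 0..1)
p_2 = [3/5, 6/25, 4/25]  (j = 0..2)
p_3 = [2/5, 11/25, 12/125, 8/125]  (j = 0..3)
p_4 = [2/5, 7/25, 32/125, 24/625, 16/625]  (j = 0..4)
p_5 = [0, 17/25, 4/25, 84/625, 48/3125, 32/3125]  (j = 0..5)
p_6 = [0, 8/25, 13/25, 52/625, 208/3125, 96/15625, 64/15625]  (j = 0..6)
E[N_6] = Σ j·p_6(j) = 30174/15625;  E[N_6²] = Σ j²·p_6(j) = 70544/15625
Var[N_6] = 70544/15625 − (30174/15625)² = 191779724/244140625


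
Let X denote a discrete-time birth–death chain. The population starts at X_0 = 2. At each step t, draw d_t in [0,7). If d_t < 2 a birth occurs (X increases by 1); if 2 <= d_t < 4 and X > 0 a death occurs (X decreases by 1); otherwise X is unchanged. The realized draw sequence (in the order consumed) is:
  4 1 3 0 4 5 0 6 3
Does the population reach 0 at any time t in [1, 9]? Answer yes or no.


t=0: X=2, d=4 → hold, X_1=2
t=1: X=2, d=1 → birth, X_2=3
t=2: X=3, d=3 → death, X_3=2
t=3: X=2, d=0 → birth, X_4=3
t=4: X=3, d=4 → hold, X_5=3
t=5: X=3, d=5 → hold, X_6=3
t=6: X=3, d=0 → birth, X_7=4
t=7: X=4, d=6 → hold, X_8=4
t=8: X=4, d=3 → death, X_9=3

no


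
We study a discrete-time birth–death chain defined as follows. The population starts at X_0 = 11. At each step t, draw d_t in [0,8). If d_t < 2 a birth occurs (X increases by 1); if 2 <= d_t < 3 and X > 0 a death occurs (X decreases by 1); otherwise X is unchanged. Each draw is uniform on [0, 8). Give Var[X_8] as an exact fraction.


X can drop by at most 1 per step and X_0 = 11 > T = 8, so X_t >= 11 − t >= 3 > 0 for every t <= 8: the floor at 0 (the 'and X > 0' condition) never binds. Hence X_8 = X_0 + Σ_{t<8} Y_t with i.i.d. increments Y_t = y(d_t) ∈ {+1, −1, 0}.
Outcome values over d=0..7: [1, 1, -1, 0, 0, 0, 0, 0]
Σy = 1, Σy² = 3, M = 8
μ = 1/8 = 1/8,  σ² = 3/8 − (1/8)² = 23/64
Independent increments: Var[X_8] = 8·σ² = 8·(23/64) = 23/8

23/8


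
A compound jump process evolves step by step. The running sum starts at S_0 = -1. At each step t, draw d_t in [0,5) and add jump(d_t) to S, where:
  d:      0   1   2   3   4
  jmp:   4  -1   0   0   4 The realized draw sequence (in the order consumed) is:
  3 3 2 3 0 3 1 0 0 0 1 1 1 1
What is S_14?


t=0: S=-1, d=3, jump=0, S_1=-1
t=1: S=-1, d=3, jump=0, S_2=-1
t=2: S=-1, d=2, jump=0, S_3=-1
t=3: S=-1, d=3, jump=0, S_4=-1
t=4: S=-1, d=0, jump=4, S_5=3
t=5: S=3, d=3, jump=0, S_6=3
t=6: S=3, d=1, jump=-1, S_7=2
t=7: S=2, d=0, jump=4, S_8=6
t=8: S=6, d=0, jump=4, S_9=10
t=9: S=10, d=0, jump=4, S_10=14
t=10: S=14, d=1, jump=-1, S_11=13
t=11: S=13, d=1, jump=-1, S_12=12
t=12: S=12, d=1, jump=-1, S_13=11
t=13: S=11, d=1, jump=-1, S_14=10

10


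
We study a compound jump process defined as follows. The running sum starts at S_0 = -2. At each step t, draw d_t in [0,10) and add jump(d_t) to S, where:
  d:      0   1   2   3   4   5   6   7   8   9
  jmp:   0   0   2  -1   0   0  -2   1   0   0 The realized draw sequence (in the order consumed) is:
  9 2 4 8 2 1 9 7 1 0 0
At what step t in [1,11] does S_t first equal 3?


t=0: S=-2, d=9, jump=0, S_1=-2
t=1: S=-2, d=2, jump=2, S_2=0
t=2: S=0, d=4, jump=0, S_3=0
t=3: S=0, d=8, jump=0, S_4=0
t=4: S=0, d=2, jump=2, S_5=2
t=5: S=2, d=1, jump=0, S_6=2
t=6: S=2, d=9, jump=0, S_7=2
t=7: S=2, d=7, jump=1, S_8=3
t=8: S=3, d=1, jump=0, S_9=3
t=9: S=3, d=0, jump=0, S_10=3
t=10: S=3, d=0, jump=0, S_11=3

8


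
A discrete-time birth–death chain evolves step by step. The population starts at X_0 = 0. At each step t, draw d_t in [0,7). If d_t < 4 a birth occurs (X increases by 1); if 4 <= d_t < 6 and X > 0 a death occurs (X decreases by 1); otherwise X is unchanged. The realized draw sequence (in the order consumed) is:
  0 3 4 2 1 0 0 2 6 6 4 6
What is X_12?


5

t=0: X=0, d=0 → birth, X_1=1
t=1: X=1, d=3 → birth, X_2=2
t=2: X=2, d=4 → death, X_3=1
t=3: X=1, d=2 → birth, X_4=2
t=4: X=2, d=1 → birth, X_5=3
t=5: X=3, d=0 → birth, X_6=4
t=6: X=4, d=0 → birth, X_7=5
t=7: X=5, d=2 → birth, X_8=6
t=8: X=6, d=6 → hold, X_9=6
t=9: X=6, d=6 → hold, X_10=6
t=10: X=6, d=4 → death, X_11=5
t=11: X=5, d=6 → hold, X_12=5


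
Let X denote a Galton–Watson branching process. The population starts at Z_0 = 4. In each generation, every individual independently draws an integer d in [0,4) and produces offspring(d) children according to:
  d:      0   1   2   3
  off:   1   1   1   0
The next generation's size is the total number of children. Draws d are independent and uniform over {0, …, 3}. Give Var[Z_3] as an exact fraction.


999/1024

Outcome values over d=0..3: [1, 1, 1, 0]
Σy = 3, Σy² = 3, M = 4
μ = 3/4 = 3/4,  σ² = 3/4 − (3/4)² = 3/16
V_0 = 0, E_0 = 4
V_1 = 3/16·E_0 + (3/4)²·V_0 = 3/4;  E_1 = 3
V_2 = 3/16·E_1 + (3/4)²·V_1 = 63/64;  E_2 = 9/4
V_3 = 3/16·E_2 + (3/4)²·V_2 = 999/1024;  E_3 = 27/16


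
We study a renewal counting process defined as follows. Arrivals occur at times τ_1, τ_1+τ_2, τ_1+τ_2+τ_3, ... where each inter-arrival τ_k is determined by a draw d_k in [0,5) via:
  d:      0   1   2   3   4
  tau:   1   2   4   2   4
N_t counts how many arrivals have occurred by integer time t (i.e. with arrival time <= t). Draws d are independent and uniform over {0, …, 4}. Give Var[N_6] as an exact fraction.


Inter-arrival values over d=0..4: [1, 2, 4, 2, 4]
Each d has probability 1/5, so the pmf of τ is: f(1) = 1/5, f(2) = 2/5, f(4) = 2/5
Let p_n(j) = P(N_n = j), with p_0 = [1]. Condition on τ_1: p_n(0) = P(τ > n), and for j >= 1, p_n(j) = Σ_{k<=n} f(k)·p_{n−k}(j−1)
p_1 = [4/5, 1/5]  (j = 0..1)
p_2 = [2/5, 14/25, 1/25]  (j = 0..2)
p_3 = [2/5, 2/5, 24/125, 1/125]  (j = 0..3)
p_4 = [0, 16/25, 38/125, 34/625, 1/625]  (j = 0..4)
p_5 = [0, 12/25, 46/125, 86/625, 44/3125, 1/3125]  (j = 0..5)
p_6 = [0, 4/25, 72/125, 132/625, 154/3125, 54/15625, 1/15625]  (j = 0..6)
E[N_6] = Σ j·p_6(j) = 33756/15625;  E[N_6²] = Σ j²·p_6(j) = 81906/15625
Var[N_6] = 81906/15625 − (33756/15625)² = 140313714/244140625

140313714/244140625


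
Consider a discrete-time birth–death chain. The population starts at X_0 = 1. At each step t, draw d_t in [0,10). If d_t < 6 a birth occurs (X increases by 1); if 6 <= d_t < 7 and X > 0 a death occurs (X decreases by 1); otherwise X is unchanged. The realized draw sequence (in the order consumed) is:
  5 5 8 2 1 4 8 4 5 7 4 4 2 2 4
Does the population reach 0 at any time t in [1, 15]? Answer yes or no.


no

t=0: X=1, d=5 → birth, X_1=2
t=1: X=2, d=5 → birth, X_2=3
t=2: X=3, d=8 → hold, X_3=3
t=3: X=3, d=2 → birth, X_4=4
t=4: X=4, d=1 → birth, X_5=5
t=5: X=5, d=4 → birth, X_6=6
t=6: X=6, d=8 → hold, X_7=6
t=7: X=6, d=4 → birth, X_8=7
t=8: X=7, d=5 → birth, X_9=8
t=9: X=8, d=7 → hold, X_10=8
t=10: X=8, d=4 → birth, X_11=9
t=11: X=9, d=4 → birth, X_12=10
t=12: X=10, d=2 → birth, X_13=11
t=13: X=11, d=2 → birth, X_14=12
t=14: X=12, d=4 → birth, X_15=13


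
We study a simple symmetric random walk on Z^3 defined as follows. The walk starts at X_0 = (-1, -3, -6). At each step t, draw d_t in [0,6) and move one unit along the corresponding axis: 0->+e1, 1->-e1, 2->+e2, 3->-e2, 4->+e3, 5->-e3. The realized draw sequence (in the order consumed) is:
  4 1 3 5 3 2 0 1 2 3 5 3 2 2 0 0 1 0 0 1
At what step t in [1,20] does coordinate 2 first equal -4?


t=0: X=(-1, -3, -6), d=4 → +e3, X_1=(-1, -3, -5)
t=1: X=(-1, -3, -5), d=1 → -e1, X_2=(-2, -3, -5)
t=2: X=(-2, -3, -5), d=3 → -e2, X_3=(-2, -4, -5)
t=3: X=(-2, -4, -5), d=5 → -e3, X_4=(-2, -4, -6)
t=4: X=(-2, -4, -6), d=3 → -e2, X_5=(-2, -5, -6)
t=5: X=(-2, -5, -6), d=2 → +e2, X_6=(-2, -4, -6)
t=6: X=(-2, -4, -6), d=0 → +e1, X_7=(-1, -4, -6)
t=7: X=(-1, -4, -6), d=1 → -e1, X_8=(-2, -4, -6)
t=8: X=(-2, -4, -6), d=2 → +e2, X_9=(-2, -3, -6)
t=9: X=(-2, -3, -6), d=3 → -e2, X_10=(-2, -4, -6)
t=10: X=(-2, -4, -6), d=5 → -e3, X_11=(-2, -4, -7)
t=11: X=(-2, -4, -7), d=3 → -e2, X_12=(-2, -5, -7)
t=12: X=(-2, -5, -7), d=2 → +e2, X_13=(-2, -4, -7)
t=13: X=(-2, -4, -7), d=2 → +e2, X_14=(-2, -3, -7)
t=14: X=(-2, -3, -7), d=0 → +e1, X_15=(-1, -3, -7)
t=15: X=(-1, -3, -7), d=0 → +e1, X_16=(0, -3, -7)
t=16: X=(0, -3, -7), d=1 → -e1, X_17=(-1, -3, -7)
t=17: X=(-1, -3, -7), d=0 → +e1, X_18=(0, -3, -7)
t=18: X=(0, -3, -7), d=0 → +e1, X_19=(1, -3, -7)
t=19: X=(1, -3, -7), d=1 → -e1, X_20=(0, -3, -7)

3


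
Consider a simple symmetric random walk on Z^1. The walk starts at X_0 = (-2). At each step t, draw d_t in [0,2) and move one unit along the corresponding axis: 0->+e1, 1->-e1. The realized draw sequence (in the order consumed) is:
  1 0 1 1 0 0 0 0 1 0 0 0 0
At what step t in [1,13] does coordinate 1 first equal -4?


t=0: X=(-2), d=1 → -e1, X_1=(-3)
t=1: X=(-3), d=0 → +e1, X_2=(-2)
t=2: X=(-2), d=1 → -e1, X_3=(-3)
t=3: X=(-3), d=1 → -e1, X_4=(-4)
t=4: X=(-4), d=0 → +e1, X_5=(-3)
t=5: X=(-3), d=0 → +e1, X_6=(-2)
t=6: X=(-2), d=0 → +e1, X_7=(-1)
t=7: X=(-1), d=0 → +e1, X_8=(0)
t=8: X=(0), d=1 → -e1, X_9=(-1)
t=9: X=(-1), d=0 → +e1, X_10=(0)
t=10: X=(0), d=0 → +e1, X_11=(1)
t=11: X=(1), d=0 → +e1, X_12=(2)
t=12: X=(2), d=0 → +e1, X_13=(3)

4


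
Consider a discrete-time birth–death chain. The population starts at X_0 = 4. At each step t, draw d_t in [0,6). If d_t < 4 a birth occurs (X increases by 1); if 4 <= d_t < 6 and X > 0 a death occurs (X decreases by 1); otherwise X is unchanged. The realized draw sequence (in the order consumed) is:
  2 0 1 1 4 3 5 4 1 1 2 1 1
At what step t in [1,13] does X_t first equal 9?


11

t=0: X=4, d=2 → birth, X_1=5
t=1: X=5, d=0 → birth, X_2=6
t=2: X=6, d=1 → birth, X_3=7
t=3: X=7, d=1 → birth, X_4=8
t=4: X=8, d=4 → death, X_5=7
t=5: X=7, d=3 → birth, X_6=8
t=6: X=8, d=5 → death, X_7=7
t=7: X=7, d=4 → death, X_8=6
t=8: X=6, d=1 → birth, X_9=7
t=9: X=7, d=1 → birth, X_10=8
t=10: X=8, d=2 → birth, X_11=9
t=11: X=9, d=1 → birth, X_12=10
t=12: X=10, d=1 → birth, X_13=11


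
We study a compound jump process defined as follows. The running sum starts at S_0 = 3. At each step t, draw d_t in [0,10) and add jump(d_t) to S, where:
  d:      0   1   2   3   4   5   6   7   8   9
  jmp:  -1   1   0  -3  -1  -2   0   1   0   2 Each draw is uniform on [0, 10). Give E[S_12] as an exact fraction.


-3/5

Outcome values over d=0..9: [-1, 1, 0, -3, -1, -2, 0, 1, 0, 2]
Σy = -3, Σy² = 21, M = 10
μ = -3/10 = -3/10,  σ² = 21/10 − (-3/10)² = 201/100
E[S_12] = 3 + 12·(-3/10) = -3/5


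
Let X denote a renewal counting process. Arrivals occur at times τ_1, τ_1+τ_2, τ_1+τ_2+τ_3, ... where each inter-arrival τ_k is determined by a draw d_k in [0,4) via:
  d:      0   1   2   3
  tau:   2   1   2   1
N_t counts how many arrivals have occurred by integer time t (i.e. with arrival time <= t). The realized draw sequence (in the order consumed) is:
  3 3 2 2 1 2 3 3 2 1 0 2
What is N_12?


8

draw d_1=3: τ_1=1, arrival time A_1=1
draw d_2=3: τ_2=1, arrival time A_2=2
draw d_3=2: τ_3=2, arrival time A_3=4
draw d_4=2: τ_4=2, arrival time A_4=6
draw d_5=1: τ_5=1, arrival time A_5=7
draw d_6=2: τ_6=2, arrival time A_6=9
draw d_7=3: τ_7=1, arrival time A_7=10
draw d_8=3: τ_8=1, arrival time A_8=11
draw d_9=2: τ_9=2, arrival time A_9=13
draw d_10=1: τ_10=1, arrival time A_10=14
draw d_11=0: τ_11=2, arrival time A_11=16
draw d_12=2: τ_12=2, arrival time A_12=18
N_t over t=0..12: 0:0 1:1 2:2 3:2 4:3 5:3 6:4 7:5 8:5 9:6 10:7 11:8 12:8


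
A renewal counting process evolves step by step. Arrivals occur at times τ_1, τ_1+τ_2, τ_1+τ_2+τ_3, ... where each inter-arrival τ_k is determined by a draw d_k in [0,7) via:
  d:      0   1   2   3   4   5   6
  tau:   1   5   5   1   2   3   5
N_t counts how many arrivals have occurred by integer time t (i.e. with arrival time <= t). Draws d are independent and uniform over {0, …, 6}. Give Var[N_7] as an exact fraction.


Inter-arrival values over d=0..6: [1, 5, 5, 1, 2, 3, 5]
Each d has probability 1/7, so the pmf of τ is: f(1) = 2/7, f(2) = 1/7, f(3) = 1/7, f(5) = 3/7
Let p_n(j) = P(N_n = j), with p_0 = [1]. Condition on τ_1: p_n(0) = P(τ > n), and for j >= 1, p_n(j) = Σ_{k<=n} f(k)·p_{n−k}(j−1)
p_1 = [5/7, 2/7]  (j = 0..1)
p_2 = [4/7, 17/49, 4/49]  (j = 0..2)
p_3 = [3/7, 20/49, 48/343, 8/343]  (j = 0..3)
p_4 = [3/7, 15/49, 71/343, 124/2401, 16/2401]  (j = 0..4)
p_5 = [0, 34/49, 67/343, 218/2401, 304/16807, 32/16807]  (j = 0..5)
p_6 = [0, 3/7, 145/343, 253/2401, 88/2401, 720/117649, 64/117649]  (j = 0..6)
p_7 = [0, 15/49, 142/343, 512/2401, 848/16807, 1648/117649, 1664/823543, 128/823543]  (j = 0..7)
E[N_7] = Σ j·p_7(j) = 1695605/823543;  E[N_7²] = Σ j²·p_7(j) = 4215825/823543
Var[N_7] = 4215825/823543 − (1695605/823543)² = 596836851950/678223072849

596836851950/678223072849


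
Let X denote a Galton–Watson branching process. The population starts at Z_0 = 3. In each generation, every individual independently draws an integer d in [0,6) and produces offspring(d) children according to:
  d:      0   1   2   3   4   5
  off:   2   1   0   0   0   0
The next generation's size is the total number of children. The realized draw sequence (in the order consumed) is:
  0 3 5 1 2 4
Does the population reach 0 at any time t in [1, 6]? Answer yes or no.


yes

gen 0: Z_0=3, draws=[0, 3, 5], offspring=[2, 0, 0], Z_1=2
gen 1: Z_1=2, draws=[1, 2], offspring=[1, 0], Z_2=1
gen 2: Z_2=1, draws=[4], offspring=[0], Z_3=0
gen 3: Z_3=0, draws=[], offspring=[], Z_4=0
gen 4: Z_4=0, draws=[], offspring=[], Z_5=0
gen 5: Z_5=0, draws=[], offspring=[], Z_6=0


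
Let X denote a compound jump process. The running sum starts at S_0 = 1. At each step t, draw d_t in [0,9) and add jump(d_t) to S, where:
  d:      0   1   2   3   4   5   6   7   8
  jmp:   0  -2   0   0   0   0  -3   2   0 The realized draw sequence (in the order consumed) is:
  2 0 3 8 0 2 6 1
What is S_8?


t=0: S=1, d=2, jump=0, S_1=1
t=1: S=1, d=0, jump=0, S_2=1
t=2: S=1, d=3, jump=0, S_3=1
t=3: S=1, d=8, jump=0, S_4=1
t=4: S=1, d=0, jump=0, S_5=1
t=5: S=1, d=2, jump=0, S_6=1
t=6: S=1, d=6, jump=-3, S_7=-2
t=7: S=-2, d=1, jump=-2, S_8=-4

-4


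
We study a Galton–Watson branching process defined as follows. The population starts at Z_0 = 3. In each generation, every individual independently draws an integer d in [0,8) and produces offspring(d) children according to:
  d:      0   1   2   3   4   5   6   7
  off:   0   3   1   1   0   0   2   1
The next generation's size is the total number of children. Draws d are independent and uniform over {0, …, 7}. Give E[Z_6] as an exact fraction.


3

Outcome values over d=0..7: [0, 3, 1, 1, 0, 0, 2, 1]
Σy = 8, Σy² = 16, M = 8
μ = 8/8 = 1,  σ² = 16/8 − (1)² = 1
E[Z_0] = 3
E[Z_1] = 1·E[Z_0] = 3
E[Z_2] = 1·E[Z_1] = 3
E[Z_3] = 1·E[Z_2] = 3
E[Z_4] = 1·E[Z_3] = 3
E[Z_5] = 1·E[Z_4] = 3
E[Z_6] = 1·E[Z_5] = 3


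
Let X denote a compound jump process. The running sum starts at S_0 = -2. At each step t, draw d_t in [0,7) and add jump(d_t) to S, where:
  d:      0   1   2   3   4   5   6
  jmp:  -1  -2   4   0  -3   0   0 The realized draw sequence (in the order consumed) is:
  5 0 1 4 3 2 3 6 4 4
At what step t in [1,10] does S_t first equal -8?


4

t=0: S=-2, d=5, jump=0, S_1=-2
t=1: S=-2, d=0, jump=-1, S_2=-3
t=2: S=-3, d=1, jump=-2, S_3=-5
t=3: S=-5, d=4, jump=-3, S_4=-8
t=4: S=-8, d=3, jump=0, S_5=-8
t=5: S=-8, d=2, jump=4, S_6=-4
t=6: S=-4, d=3, jump=0, S_7=-4
t=7: S=-4, d=6, jump=0, S_8=-4
t=8: S=-4, d=4, jump=-3, S_9=-7
t=9: S=-7, d=4, jump=-3, S_10=-10


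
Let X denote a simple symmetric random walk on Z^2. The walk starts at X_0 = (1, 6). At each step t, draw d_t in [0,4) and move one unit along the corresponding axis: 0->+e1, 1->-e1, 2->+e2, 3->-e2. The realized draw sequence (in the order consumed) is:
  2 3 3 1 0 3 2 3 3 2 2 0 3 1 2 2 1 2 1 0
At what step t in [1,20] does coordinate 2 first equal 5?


t=0: X=(1, 6), d=2 → +e2, X_1=(1, 7)
t=1: X=(1, 7), d=3 → -e2, X_2=(1, 6)
t=2: X=(1, 6), d=3 → -e2, X_3=(1, 5)
t=3: X=(1, 5), d=1 → -e1, X_4=(0, 5)
t=4: X=(0, 5), d=0 → +e1, X_5=(1, 5)
t=5: X=(1, 5), d=3 → -e2, X_6=(1, 4)
t=6: X=(1, 4), d=2 → +e2, X_7=(1, 5)
t=7: X=(1, 5), d=3 → -e2, X_8=(1, 4)
t=8: X=(1, 4), d=3 → -e2, X_9=(1, 3)
t=9: X=(1, 3), d=2 → +e2, X_10=(1, 4)
t=10: X=(1, 4), d=2 → +e2, X_11=(1, 5)
t=11: X=(1, 5), d=0 → +e1, X_12=(2, 5)
t=12: X=(2, 5), d=3 → -e2, X_13=(2, 4)
t=13: X=(2, 4), d=1 → -e1, X_14=(1, 4)
t=14: X=(1, 4), d=2 → +e2, X_15=(1, 5)
t=15: X=(1, 5), d=2 → +e2, X_16=(1, 6)
t=16: X=(1, 6), d=1 → -e1, X_17=(0, 6)
t=17: X=(0, 6), d=2 → +e2, X_18=(0, 7)
t=18: X=(0, 7), d=1 → -e1, X_19=(-1, 7)
t=19: X=(-1, 7), d=0 → +e1, X_20=(0, 7)

3


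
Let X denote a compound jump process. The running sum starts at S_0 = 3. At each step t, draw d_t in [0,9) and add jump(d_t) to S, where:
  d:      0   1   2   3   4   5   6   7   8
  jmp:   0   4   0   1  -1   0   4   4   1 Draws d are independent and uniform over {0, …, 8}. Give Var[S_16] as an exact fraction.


4640/81

Outcome values over d=0..8: [0, 4, 0, 1, -1, 0, 4, 4, 1]
Σy = 13, Σy² = 51, M = 9
μ = 13/9 = 13/9,  σ² = 51/9 − (13/9)² = 290/81
Independent increments: Var[S_16] = 16·σ² = 16·(290/81) = 4640/81


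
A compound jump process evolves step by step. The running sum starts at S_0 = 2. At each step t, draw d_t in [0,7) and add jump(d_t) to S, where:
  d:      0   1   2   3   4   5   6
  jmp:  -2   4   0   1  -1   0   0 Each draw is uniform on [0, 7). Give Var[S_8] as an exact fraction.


1200/49

Outcome values over d=0..6: [-2, 4, 0, 1, -1, 0, 0]
Σy = 2, Σy² = 22, M = 7
μ = 2/7 = 2/7,  σ² = 22/7 − (2/7)² = 150/49
Independent increments: Var[S_8] = 8·σ² = 8·(150/49) = 1200/49


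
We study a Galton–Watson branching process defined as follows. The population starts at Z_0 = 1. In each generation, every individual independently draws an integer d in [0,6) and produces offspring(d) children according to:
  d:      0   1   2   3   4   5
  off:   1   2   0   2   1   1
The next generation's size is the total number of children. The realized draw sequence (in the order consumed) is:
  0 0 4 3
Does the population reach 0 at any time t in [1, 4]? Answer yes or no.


gen 0: Z_0=1, draws=[0], offspring=[1], Z_1=1
gen 1: Z_1=1, draws=[0], offspring=[1], Z_2=1
gen 2: Z_2=1, draws=[4], offspring=[1], Z_3=1
gen 3: Z_3=1, draws=[3], offspring=[2], Z_4=2

no


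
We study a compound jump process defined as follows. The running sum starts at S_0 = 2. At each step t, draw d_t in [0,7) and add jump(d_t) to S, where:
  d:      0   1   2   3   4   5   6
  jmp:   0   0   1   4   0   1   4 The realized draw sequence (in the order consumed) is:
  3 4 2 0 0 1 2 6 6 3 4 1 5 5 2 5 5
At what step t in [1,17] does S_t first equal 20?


10

t=0: S=2, d=3, jump=4, S_1=6
t=1: S=6, d=4, jump=0, S_2=6
t=2: S=6, d=2, jump=1, S_3=7
t=3: S=7, d=0, jump=0, S_4=7
t=4: S=7, d=0, jump=0, S_5=7
t=5: S=7, d=1, jump=0, S_6=7
t=6: S=7, d=2, jump=1, S_7=8
t=7: S=8, d=6, jump=4, S_8=12
t=8: S=12, d=6, jump=4, S_9=16
t=9: S=16, d=3, jump=4, S_10=20
t=10: S=20, d=4, jump=0, S_11=20
t=11: S=20, d=1, jump=0, S_12=20
t=12: S=20, d=5, jump=1, S_13=21
t=13: S=21, d=5, jump=1, S_14=22
t=14: S=22, d=2, jump=1, S_15=23
t=15: S=23, d=5, jump=1, S_16=24
t=16: S=24, d=5, jump=1, S_17=25


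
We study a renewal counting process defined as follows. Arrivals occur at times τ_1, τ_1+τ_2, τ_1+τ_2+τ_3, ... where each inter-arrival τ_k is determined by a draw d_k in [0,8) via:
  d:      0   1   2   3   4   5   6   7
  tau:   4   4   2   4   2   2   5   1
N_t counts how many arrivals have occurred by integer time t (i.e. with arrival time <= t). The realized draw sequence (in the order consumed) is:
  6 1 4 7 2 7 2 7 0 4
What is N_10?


draw d_1=6: τ_1=5, arrival time A_1=5
draw d_2=1: τ_2=4, arrival time A_2=9
draw d_3=4: τ_3=2, arrival time A_3=11
draw d_4=7: τ_4=1, arrival time A_4=12
draw d_5=2: τ_5=2, arrival time A_5=14
draw d_6=7: τ_6=1, arrival time A_6=15
draw d_7=2: τ_7=2, arrival time A_7=17
draw d_8=7: τ_8=1, arrival time A_8=18
draw d_9=0: τ_9=4, arrival time A_9=22
draw d_10=4: τ_10=2, arrival time A_10=24
N_t over t=0..10: 0:0 1:0 2:0 3:0 4:0 5:1 6:1 7:1 8:1 9:2 10:2

2


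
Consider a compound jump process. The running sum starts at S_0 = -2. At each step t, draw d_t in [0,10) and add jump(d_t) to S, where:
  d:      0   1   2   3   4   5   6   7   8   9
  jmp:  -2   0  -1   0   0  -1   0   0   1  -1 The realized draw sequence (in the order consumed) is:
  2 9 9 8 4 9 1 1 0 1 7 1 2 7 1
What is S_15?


-8

t=0: S=-2, d=2, jump=-1, S_1=-3
t=1: S=-3, d=9, jump=-1, S_2=-4
t=2: S=-4, d=9, jump=-1, S_3=-5
t=3: S=-5, d=8, jump=1, S_4=-4
t=4: S=-4, d=4, jump=0, S_5=-4
t=5: S=-4, d=9, jump=-1, S_6=-5
t=6: S=-5, d=1, jump=0, S_7=-5
t=7: S=-5, d=1, jump=0, S_8=-5
t=8: S=-5, d=0, jump=-2, S_9=-7
t=9: S=-7, d=1, jump=0, S_10=-7
t=10: S=-7, d=7, jump=0, S_11=-7
t=11: S=-7, d=1, jump=0, S_12=-7
t=12: S=-7, d=2, jump=-1, S_13=-8
t=13: S=-8, d=7, jump=0, S_14=-8
t=14: S=-8, d=1, jump=0, S_15=-8


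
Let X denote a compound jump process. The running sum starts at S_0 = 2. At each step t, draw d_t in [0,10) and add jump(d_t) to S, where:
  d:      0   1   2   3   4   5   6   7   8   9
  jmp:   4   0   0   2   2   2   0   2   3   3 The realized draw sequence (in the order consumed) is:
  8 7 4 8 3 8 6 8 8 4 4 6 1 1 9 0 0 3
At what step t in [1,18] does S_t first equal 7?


2

t=0: S=2, d=8, jump=3, S_1=5
t=1: S=5, d=7, jump=2, S_2=7
t=2: S=7, d=4, jump=2, S_3=9
t=3: S=9, d=8, jump=3, S_4=12
t=4: S=12, d=3, jump=2, S_5=14
t=5: S=14, d=8, jump=3, S_6=17
t=6: S=17, d=6, jump=0, S_7=17
t=7: S=17, d=8, jump=3, S_8=20
t=8: S=20, d=8, jump=3, S_9=23
t=9: S=23, d=4, jump=2, S_10=25
t=10: S=25, d=4, jump=2, S_11=27
t=11: S=27, d=6, jump=0, S_12=27
t=12: S=27, d=1, jump=0, S_13=27
t=13: S=27, d=1, jump=0, S_14=27
t=14: S=27, d=9, jump=3, S_15=30
t=15: S=30, d=0, jump=4, S_16=34
t=16: S=34, d=0, jump=4, S_17=38
t=17: S=38, d=3, jump=2, S_18=40


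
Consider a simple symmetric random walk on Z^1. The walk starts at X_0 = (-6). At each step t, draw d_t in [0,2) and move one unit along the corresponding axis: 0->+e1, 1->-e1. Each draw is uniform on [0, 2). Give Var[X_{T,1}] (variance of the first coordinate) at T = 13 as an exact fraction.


Outcome values over d=0..1: [1, -1]
Σy = 0, Σy² = 2, M = 2
μ = 0/2 = 0,  σ² = 2/2 − (0)² = 1
Independent increments: Var[X_13] = 13·σ² = 13·(1) = 13

13


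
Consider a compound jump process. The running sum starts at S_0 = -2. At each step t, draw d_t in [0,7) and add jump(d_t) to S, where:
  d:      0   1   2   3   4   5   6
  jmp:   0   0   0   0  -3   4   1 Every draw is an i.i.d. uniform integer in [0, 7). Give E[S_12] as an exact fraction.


Outcome values over d=0..6: [0, 0, 0, 0, -3, 4, 1]
Σy = 2, Σy² = 26, M = 7
μ = 2/7 = 2/7,  σ² = 26/7 − (2/7)² = 178/49
E[S_12] = -2 + 12·(2/7) = 10/7

10/7


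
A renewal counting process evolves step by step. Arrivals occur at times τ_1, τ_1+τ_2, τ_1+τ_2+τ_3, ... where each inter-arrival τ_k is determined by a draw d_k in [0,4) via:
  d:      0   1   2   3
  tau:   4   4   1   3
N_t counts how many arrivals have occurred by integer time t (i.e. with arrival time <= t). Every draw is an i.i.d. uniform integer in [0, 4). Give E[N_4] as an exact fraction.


309/256

Inter-arrival values over d=0..3: [4, 4, 1, 3]
Each d has probability 1/4, so the pmf of τ is: f(1) = 1/4, f(3) = 1/4, f(4) = 1/2
Renewal equation for m(n) = E[N_n]: condition on τ_1 = k (if k <= n, one arrival plus a fresh copy on the remaining n−k steps): m(n) = F(n) + Σ_{k<=n} f(k)·m(n−k), where F(n) = P(τ <= n) and m(0) = 0
m(1) = F(1) = 1/4
m(2) = F(2) + f(1)·m(1) = 1/4 + 1/4·1/4 = 5/16
m(3) = F(3) + f(1)·m(2) = 1/2 + 1/4·5/16 = 37/64
m(4) = F(4) + f(1)·m(3) + f(3)·m(1) = 1 + 1/4·37/64 + 1/4·1/4 = 309/256
E[N_4] = m(4) = 309/256


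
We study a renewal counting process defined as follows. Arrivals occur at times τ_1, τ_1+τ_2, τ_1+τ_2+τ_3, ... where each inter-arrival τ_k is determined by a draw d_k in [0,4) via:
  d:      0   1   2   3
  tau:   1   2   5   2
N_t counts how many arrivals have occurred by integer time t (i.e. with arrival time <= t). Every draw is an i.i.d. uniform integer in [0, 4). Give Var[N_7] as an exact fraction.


Inter-arrival values over d=0..3: [1, 2, 5, 2]
Each d has probability 1/4, so the pmf of τ is: f(1) = 1/4, f(2) = 1/2, f(5) = 1/4
Let p_n(j) = P(N_n = j), with p_0 = [1]. Condition on τ_1: p_n(0) = P(τ > n), and for j >= 1, p_n(j) = Σ_{k<=n} f(k)·p_{n−k}(j−1)
p_1 = [3/4, 1/4]  (j = 0..1)
p_2 = [1/4, 11/16, 1/16]  (j = 0..2)
p_3 = [1/4, 7/16, 19/64, 1/64]  (j = 0..3)
p_4 = [1/4, 3/16, 29/64, 27/256, 1/256]  (j = 0..4)
p_5 = [0, 7/16, 17/64, 67/256, 35/1024, 1/1024]  (j = 0..5)
p_6 = [0, 5/16, 17/64, 75/256, 121/1024, 43/4096, 1/4096]  (j = 0..6)
p_7 = [0, 1/16, 15/32, 55/256, 209/1024, 191/4096, 51/16384, 1/16384]  (j = 0..7)
E[N_7] = Σ j·p_7(j) = 44453/16384;  E[N_7²] = Σ j²·p_7(j) = 137913/16384
Var[N_7] = 137913/16384 − (44453/16384)² = 283497383/268435456

283497383/268435456


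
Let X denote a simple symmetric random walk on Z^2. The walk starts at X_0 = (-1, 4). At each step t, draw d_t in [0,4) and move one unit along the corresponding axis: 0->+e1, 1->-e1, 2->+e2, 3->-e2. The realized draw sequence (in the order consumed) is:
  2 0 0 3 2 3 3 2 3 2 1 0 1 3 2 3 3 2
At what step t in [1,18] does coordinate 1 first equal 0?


2

t=0: X=(-1, 4), d=2 → +e2, X_1=(-1, 5)
t=1: X=(-1, 5), d=0 → +e1, X_2=(0, 5)
t=2: X=(0, 5), d=0 → +e1, X_3=(1, 5)
t=3: X=(1, 5), d=3 → -e2, X_4=(1, 4)
t=4: X=(1, 4), d=2 → +e2, X_5=(1, 5)
t=5: X=(1, 5), d=3 → -e2, X_6=(1, 4)
t=6: X=(1, 4), d=3 → -e2, X_7=(1, 3)
t=7: X=(1, 3), d=2 → +e2, X_8=(1, 4)
t=8: X=(1, 4), d=3 → -e2, X_9=(1, 3)
t=9: X=(1, 3), d=2 → +e2, X_10=(1, 4)
t=10: X=(1, 4), d=1 → -e1, X_11=(0, 4)
t=11: X=(0, 4), d=0 → +e1, X_12=(1, 4)
t=12: X=(1, 4), d=1 → -e1, X_13=(0, 4)
t=13: X=(0, 4), d=3 → -e2, X_14=(0, 3)
t=14: X=(0, 3), d=2 → +e2, X_15=(0, 4)
t=15: X=(0, 4), d=3 → -e2, X_16=(0, 3)
t=16: X=(0, 3), d=3 → -e2, X_17=(0, 2)
t=17: X=(0, 2), d=2 → +e2, X_18=(0, 3)


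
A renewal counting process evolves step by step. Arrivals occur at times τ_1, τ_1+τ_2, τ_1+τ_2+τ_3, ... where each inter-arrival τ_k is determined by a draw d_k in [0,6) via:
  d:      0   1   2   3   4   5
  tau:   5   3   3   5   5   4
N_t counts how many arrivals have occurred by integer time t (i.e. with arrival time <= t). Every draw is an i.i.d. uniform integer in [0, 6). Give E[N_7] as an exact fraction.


Inter-arrival values over d=0..5: [5, 3, 3, 5, 5, 4]
Each d has probability 1/6, so the pmf of τ is: f(3) = 1/3, f(4) = 1/6, f(5) = 1/2
Renewal equation for m(n) = E[N_n]: condition on τ_1 = k (if k <= n, one arrival plus a fresh copy on the remaining n−k steps): m(n) = F(n) + Σ_{k<=n} f(k)·m(n−k), where F(n) = P(τ <= n) and m(0) = 0
m(1) = F(1) = 0
m(2) = F(2) = 0
m(3) = F(3) = 1/3
m(4) = F(4) = 1/2
m(5) = F(5) = 1
m(6) = F(6) + f(3)·m(3) = 1 + 1/3·1/3 = 10/9
m(7) = F(7) + f(3)·m(4) + f(4)·m(3) = 1 + 1/3·1/2 + 1/6·1/3 = 11/9
E[N_7] = m(7) = 11/9

11/9


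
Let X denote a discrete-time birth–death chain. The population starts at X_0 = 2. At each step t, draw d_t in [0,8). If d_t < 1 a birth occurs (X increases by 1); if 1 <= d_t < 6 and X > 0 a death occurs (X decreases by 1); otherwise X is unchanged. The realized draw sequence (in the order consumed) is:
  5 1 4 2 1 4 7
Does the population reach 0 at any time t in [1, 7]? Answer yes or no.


yes

t=0: X=2, d=5 → death, X_1=1
t=1: X=1, d=1 → death, X_2=0
t=2: X=0, d=4 → hold, X_3=0
t=3: X=0, d=2 → hold, X_4=0
t=4: X=0, d=1 → hold, X_5=0
t=5: X=0, d=4 → hold, X_6=0
t=6: X=0, d=7 → hold, X_7=0


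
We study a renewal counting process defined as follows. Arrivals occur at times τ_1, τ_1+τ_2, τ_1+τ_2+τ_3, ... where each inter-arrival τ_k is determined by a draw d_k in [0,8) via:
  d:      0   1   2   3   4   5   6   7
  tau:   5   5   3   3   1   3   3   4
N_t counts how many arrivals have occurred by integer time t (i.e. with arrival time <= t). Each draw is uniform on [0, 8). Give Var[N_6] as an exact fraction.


Inter-arrival values over d=0..7: [5, 5, 3, 3, 1, 3, 3, 4]
Each d has probability 1/8, so the pmf of τ is: f(1) = 1/8, f(3) = 1/2, f(4) = 1/8, f(5) = 1/4
Let p_n(j) = P(N_n = j), with p_0 = [1]. Condition on τ_1: p_n(0) = P(τ > n), and for j >= 1, p_n(j) = Σ_{k<=n} f(k)·p_{n−k}(j−1)
p_1 = [7/8, 1/8]  (j = 0..1)
p_2 = [7/8, 7/64, 1/64]  (j = 0..2)
p_3 = [3/8, 39/64, 7/512, 1/512]  (j = 0..3)
p_4 = [1/4, 39/64, 71/512, 7/4096, 1/4096]  (j = 0..4)
p_5 = [0, 53/64, 75/512, 103/4096, 7/32768, 1/32768]  (j = 0..5)
p_6 = [0, 33/64, 29/64, 111/4096, 135/32768, 7/262144, 1/262144]  (j = 0..6)
E[N_6] = Σ j·p_6(j) = 398409/262144;  E[N_6²] = Σ j²·p_6(j) = 691731/262144
Var[N_6] = 691731/262144 − (398409/262144)² = 22603399983/68719476736

22603399983/68719476736


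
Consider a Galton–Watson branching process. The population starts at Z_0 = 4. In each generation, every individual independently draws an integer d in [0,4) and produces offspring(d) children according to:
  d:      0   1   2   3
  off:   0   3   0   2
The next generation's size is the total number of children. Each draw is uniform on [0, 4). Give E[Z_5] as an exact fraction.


Outcome values over d=0..3: [0, 3, 0, 2]
Σy = 5, Σy² = 13, M = 4
μ = 5/4 = 5/4,  σ² = 13/4 − (5/4)² = 27/16
E[Z_0] = 4
E[Z_1] = 5/4·E[Z_0] = 5
E[Z_2] = 5/4·E[Z_1] = 25/4
E[Z_3] = 5/4·E[Z_2] = 125/16
E[Z_4] = 5/4·E[Z_3] = 625/64
E[Z_5] = 5/4·E[Z_4] = 3125/256

3125/256


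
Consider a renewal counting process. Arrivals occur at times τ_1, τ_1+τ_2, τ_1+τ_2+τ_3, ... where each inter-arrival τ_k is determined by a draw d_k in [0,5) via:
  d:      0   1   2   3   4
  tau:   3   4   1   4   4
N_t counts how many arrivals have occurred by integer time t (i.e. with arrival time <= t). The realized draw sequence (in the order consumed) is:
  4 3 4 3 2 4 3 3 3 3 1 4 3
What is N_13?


3

draw d_1=4: τ_1=4, arrival time A_1=4
draw d_2=3: τ_2=4, arrival time A_2=8
draw d_3=4: τ_3=4, arrival time A_3=12
draw d_4=3: τ_4=4, arrival time A_4=16
draw d_5=2: τ_5=1, arrival time A_5=17
draw d_6=4: τ_6=4, arrival time A_6=21
draw d_7=3: τ_7=4, arrival time A_7=25
draw d_8=3: τ_8=4, arrival time A_8=29
draw d_9=3: τ_9=4, arrival time A_9=33
draw d_10=3: τ_10=4, arrival time A_10=37
draw d_11=1: τ_11=4, arrival time A_11=41
draw d_12=4: τ_12=4, arrival time A_12=45
draw d_13=3: τ_13=4, arrival time A_13=49
N_t over t=0..13: 0:0 1:0 2:0 3:0 4:1 5:1 6:1 7:1 8:2 9:2 10:2 11:2 12:3 13:3


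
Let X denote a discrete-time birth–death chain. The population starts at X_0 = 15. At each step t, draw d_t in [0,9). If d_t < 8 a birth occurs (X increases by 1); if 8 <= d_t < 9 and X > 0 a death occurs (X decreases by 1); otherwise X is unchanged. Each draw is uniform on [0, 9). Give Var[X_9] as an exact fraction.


X can drop by at most 1 per step and X_0 = 15 > T = 9, so X_t >= 15 − t >= 6 > 0 for every t <= 9: the floor at 0 (the 'and X > 0' condition) never binds. Hence X_9 = X_0 + Σ_{t<9} Y_t with i.i.d. increments Y_t = y(d_t) ∈ {+1, −1, 0}.
Outcome values over d=0..8: [1, 1, 1, 1, 1, 1, 1, 1, -1]
Σy = 7, Σy² = 9, M = 9
μ = 7/9 = 7/9,  σ² = 9/9 − (7/9)² = 32/81
Independent increments: Var[X_9] = 9·σ² = 9·(32/81) = 32/9

32/9


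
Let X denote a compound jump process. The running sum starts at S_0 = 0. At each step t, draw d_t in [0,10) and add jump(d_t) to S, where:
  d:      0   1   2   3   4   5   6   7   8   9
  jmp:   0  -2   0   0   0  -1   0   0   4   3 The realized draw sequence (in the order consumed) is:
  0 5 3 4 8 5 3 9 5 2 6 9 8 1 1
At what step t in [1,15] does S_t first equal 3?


5

t=0: S=0, d=0, jump=0, S_1=0
t=1: S=0, d=5, jump=-1, S_2=-1
t=2: S=-1, d=3, jump=0, S_3=-1
t=3: S=-1, d=4, jump=0, S_4=-1
t=4: S=-1, d=8, jump=4, S_5=3
t=5: S=3, d=5, jump=-1, S_6=2
t=6: S=2, d=3, jump=0, S_7=2
t=7: S=2, d=9, jump=3, S_8=5
t=8: S=5, d=5, jump=-1, S_9=4
t=9: S=4, d=2, jump=0, S_10=4
t=10: S=4, d=6, jump=0, S_11=4
t=11: S=4, d=9, jump=3, S_12=7
t=12: S=7, d=8, jump=4, S_13=11
t=13: S=11, d=1, jump=-2, S_14=9
t=14: S=9, d=1, jump=-2, S_15=7
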